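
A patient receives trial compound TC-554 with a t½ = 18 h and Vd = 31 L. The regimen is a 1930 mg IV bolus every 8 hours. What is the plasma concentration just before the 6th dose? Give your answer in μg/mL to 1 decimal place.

f = (1/2)^(τ/t½) = (1/2)^(8/18) ≈ 0.7349.
C₀ = D/Vd = 1930/31 ≈ 62.258 μg/mL.
Before the 6th dose, 5 doses have been given. Superposition: Cmin = C₀·(f + f² + … + f^5).
≈ 62.258 × (0.7349 + 0.5401 + 0.3969 + 0.2917 + 0.2144) ≈ 62.258 × 2.1780 ≈ 135.598 μg/mL.

135.6 μg/mL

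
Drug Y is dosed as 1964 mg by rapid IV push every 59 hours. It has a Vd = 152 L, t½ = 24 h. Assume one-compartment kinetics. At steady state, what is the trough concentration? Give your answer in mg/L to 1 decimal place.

2.9 mg/L

k = ln2/t½ = ln2/24 ≈ 0.028881 h⁻¹; fraction remaining f = e^(−kτ) = e^(−0.028881×59) ≈ 0.1820.
Each bolus raises the concentration by D/Vd = 1964/152 ≈ 12.921 mg/L.
Steady-state trough Cmin,ss = C₀·f/(1−f) ≈ 12.921 × 0.1820/0.8180 ≈ 2.875 mg/L.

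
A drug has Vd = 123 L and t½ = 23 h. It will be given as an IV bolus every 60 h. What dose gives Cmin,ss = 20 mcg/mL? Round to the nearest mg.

τ/t½ = 60/23 ≈ 2.6087, so f = (1/2)^(60/23) ≈ 0.163947.
Cmin,ss = (D/Vd)·f/(1−f), so D = Cmin,ss·Vd·(1−f)/f.
D = 20 × 123 × (1−f)/f ≈ 20 × 123 × 5.09953 ≈ 12544.84 mg.

12545 mg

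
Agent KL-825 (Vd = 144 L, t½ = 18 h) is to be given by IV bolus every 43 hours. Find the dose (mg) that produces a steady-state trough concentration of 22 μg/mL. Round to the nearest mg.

13425 mg

τ/t½ = 43/18 ≈ 2.3889, so f = (1/2)^(43/18) ≈ 0.190929.
Cmin,ss = (D/Vd)·f/(1−f), so D = Cmin,ss·Vd·(1−f)/f.
D = 22 × 144 × (1−f)/f ≈ 22 × 144 × 4.23755 ≈ 13424.56 mg.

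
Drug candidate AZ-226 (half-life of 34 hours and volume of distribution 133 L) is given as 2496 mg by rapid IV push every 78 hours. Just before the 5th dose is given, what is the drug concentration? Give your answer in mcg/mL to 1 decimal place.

f = (1/2)^(τ/t½) = (1/2)^(78/34) ≈ 0.2039.
C₀ = D/Vd = 2496/133 ≈ 18.767 mcg/mL.
Before the 5th dose, 4 doses have been given. Superposition: Cmin = C₀·(f + f² + … + f^4).
≈ 18.767 × (0.2039 + 0.0416 + 0.0085 + 0.0017) ≈ 18.767 × 0.2557 ≈ 4.799 mcg/mL.

4.8 mcg/mL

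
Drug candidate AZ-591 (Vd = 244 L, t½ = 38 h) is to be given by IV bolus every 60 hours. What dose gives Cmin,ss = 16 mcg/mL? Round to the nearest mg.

τ/t½ = 60/38 ≈ 1.5789, so f = (1/2)^(60/38) ≈ 0.334726.
Cmin,ss = (D/Vd)·f/(1−f), so D = Cmin,ss·Vd·(1−f)/f.
D = 16 × 244 × (1−f)/f ≈ 16 × 244 × 1.98752 ≈ 7759.28 mg.

7759 mg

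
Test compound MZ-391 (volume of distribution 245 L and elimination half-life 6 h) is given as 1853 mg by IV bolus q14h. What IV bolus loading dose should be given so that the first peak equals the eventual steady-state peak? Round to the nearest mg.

f = (1/2)^(14/6) ≈ 0.198425; accumulation ratio R = 1/(1−f) ≈ 1.24754.
Loading dose to hit Cmax,ss on first dose: D_load = D_maint·R ≈ 1853 × 1.24754 ≈ 2311.69 mg.

2312 mg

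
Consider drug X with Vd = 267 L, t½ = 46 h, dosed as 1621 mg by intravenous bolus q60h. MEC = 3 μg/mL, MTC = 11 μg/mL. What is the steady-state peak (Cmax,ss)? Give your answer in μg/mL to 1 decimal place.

10.2 μg/mL

τ/t½ = 60/46 ≈ 1.3043, so fraction remaining f = (1/2)^(60/46) ≈ 0.4049.
At steady state, accumulation factor R = 1/(1 − e^(−kτ)) ≈ 1.6804.
Each bolus raises the concentration by D/Vd = 1621/267 ≈ 6.071 μg/mL.
Cmax,ss = C₀/(1 − f) ≈ 6.071/0.5951 ≈ 10.202 μg/mL.
Peak 10.2 μg/mL vs MTC 11 μg/mL: below toxic threshold.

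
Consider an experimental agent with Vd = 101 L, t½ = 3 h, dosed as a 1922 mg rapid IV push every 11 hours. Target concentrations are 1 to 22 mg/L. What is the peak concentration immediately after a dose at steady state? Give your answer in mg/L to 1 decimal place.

τ/t½ = 11/3 ≈ 3.6667, so fraction remaining f = (1/2)^(11/3) ≈ 0.0787.
At steady state, accumulation factor R = 1/(1 − e^(−kτ)) ≈ 1.0854.
Each bolus raises the concentration by D/Vd = 1922/101 ≈ 19.030 mg/L.
Steady-state peak Cmax,ss = C₀·R ≈ 19.030 × 1.0854 ≈ 20.655 mg/L.
Peak 20.7 mg/L vs MTC 22 mg/L: below toxic threshold.

20.7 mg/L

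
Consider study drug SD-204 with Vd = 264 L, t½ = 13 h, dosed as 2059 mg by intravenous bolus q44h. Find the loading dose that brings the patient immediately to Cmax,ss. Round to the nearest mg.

f = (1/2)^(44/13) ≈ 0.095748; accumulation ratio R = 1/(1−f) ≈ 1.10589.
Loading dose to hit Cmax,ss on first dose: D_load = D_maint·R ≈ 2059 × 1.10589 ≈ 2277.03 mg.

2277 mg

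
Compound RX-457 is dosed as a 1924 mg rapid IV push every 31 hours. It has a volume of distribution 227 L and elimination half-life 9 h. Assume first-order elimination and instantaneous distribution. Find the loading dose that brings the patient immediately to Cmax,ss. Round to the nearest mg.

2119 mg

f = (1/2)^(31/9) ≈ 0.091858; accumulation ratio R = 1/(1−f) ≈ 1.10115.
Loading dose to hit Cmax,ss on first dose: D_load = D_maint·R ≈ 1924 × 1.10115 ≈ 2118.61 mg.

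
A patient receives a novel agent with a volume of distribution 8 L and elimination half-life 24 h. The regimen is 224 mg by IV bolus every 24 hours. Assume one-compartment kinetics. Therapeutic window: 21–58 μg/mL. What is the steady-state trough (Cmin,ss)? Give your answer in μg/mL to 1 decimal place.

τ = 24 h = 1 half-life, so f = (1/2)^1 = 0.5.
At steady state, R = 1/(1 − 0.5) = 2/1.
Single-dose peak C₀ = D/Vd = 224/8 = 28 μg/mL.
Steady-state peak Cmax,ss = C₀·R = 28 × 2/1 ≈ 56.000 μg/mL.
Steady-state trough Cmin,ss = Cmax,ss·f ≈ 56.000 × 0.5 ≈ 28.000 μg/mL.
Trough 28.0 μg/mL vs MEC 21 μg/mL: adequate.

28.0 μg/mL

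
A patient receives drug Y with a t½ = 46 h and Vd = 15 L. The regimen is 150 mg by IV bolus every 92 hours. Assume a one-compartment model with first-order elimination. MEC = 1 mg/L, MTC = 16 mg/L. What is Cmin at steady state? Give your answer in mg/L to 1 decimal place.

The dosing interval is 2 half-lives, so f = 2^(−2) = 0.25.
At steady state, R = 1/(1 − 0.25) = 4/3.
Single-dose peak C₀ = D/Vd = 150/15 = 10 mg/L.
Steady-state peak Cmax,ss = C₀·R = 10 × 4/3 ≈ 13.333 mg/L.
Steady-state trough Cmin,ss = Cmax,ss·f ≈ 13.333 × 0.25 ≈ 3.333 mg/L.
Trough 3.3 mg/L vs MEC 1 mg/L: adequate.

3.3 mg/L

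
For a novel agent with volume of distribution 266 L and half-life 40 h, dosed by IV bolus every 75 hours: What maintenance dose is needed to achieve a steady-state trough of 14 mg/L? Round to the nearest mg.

τ/t½ = 75/40 ≈ 1.875, so f = (1/2)^(75/40) ≈ 0.272627.
Cmin,ss = (D/Vd)·f/(1−f), so D = Cmin,ss·Vd·(1−f)/f.
D = 14 × 266 × (1−f)/f ≈ 14 × 266 × 2.66802 ≈ 9935.71 mg.

9936 mg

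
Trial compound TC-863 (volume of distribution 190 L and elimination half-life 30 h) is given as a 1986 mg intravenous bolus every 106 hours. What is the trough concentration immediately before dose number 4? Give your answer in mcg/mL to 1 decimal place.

f = (1/2)^(τ/t½) = (1/2)^(106/30) ≈ 0.0864.
C₀ = D/Vd = 1986/190 ≈ 10.453 mcg/mL.
Before the 4th dose, 3 doses have been given. Superposition: Cmin = C₀·(f + f² + … + f^3).
≈ 10.453 × (0.0864 + 0.0075 + 0.0006) ≈ 10.453 × 0.0945 ≈ 0.988 mcg/mL.

1.0 mcg/mL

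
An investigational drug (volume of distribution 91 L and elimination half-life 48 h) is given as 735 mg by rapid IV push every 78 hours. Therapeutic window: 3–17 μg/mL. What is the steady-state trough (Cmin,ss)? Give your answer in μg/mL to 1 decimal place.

3.9 μg/mL

Over one 78-h interval, 78/48 ≈ 1.625 half-lives elapse, leaving f ≈ 0.3242 of each dose.
Each bolus raises the concentration by D/Vd = 735/91 ≈ 8.077 μg/mL.
Steady-state trough Cmin,ss = C₀·f/(1−f) ≈ 8.077 × 0.3242/0.6758 ≈ 3.875 μg/mL.
Trough 3.9 μg/mL vs MEC 3 μg/mL: adequate.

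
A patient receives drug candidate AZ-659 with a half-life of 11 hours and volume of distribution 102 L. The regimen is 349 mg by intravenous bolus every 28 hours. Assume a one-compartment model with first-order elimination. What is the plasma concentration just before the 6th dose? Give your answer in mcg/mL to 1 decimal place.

0.7 mcg/mL

f = (1/2)^(τ/t½) = (1/2)^(28/11) ≈ 0.1713.
C₀ = D/Vd = 349/102 ≈ 3.422 mcg/mL.
Before the 6th dose, 5 doses have been given. Superposition: Cmin = C₀·(f + f² + … + f^5).
≈ 3.422 × (0.1713 + 0.0293 + 0.0050 + 0.0009 + 0.0001) ≈ 3.422 × 0.2066 ≈ 0.707 mcg/mL.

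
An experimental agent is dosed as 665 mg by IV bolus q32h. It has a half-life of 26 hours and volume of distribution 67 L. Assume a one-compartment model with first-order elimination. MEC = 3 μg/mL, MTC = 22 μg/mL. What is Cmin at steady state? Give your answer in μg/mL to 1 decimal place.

7.4 μg/mL

Over one 32-h interval, 32/26 ≈ 1.2308 half-lives elapse, leaving f ≈ 0.4261 of each dose.
Single-dose peak C₀ = D/Vd = 665/67 ≈ 9.925 μg/mL.
Steady-state trough Cmin,ss = C₀·f/(1−f) ≈ 9.925 × 0.4261/0.5739 ≈ 7.369 μg/mL.
Trough 7.4 μg/mL vs MEC 3 μg/mL: adequate.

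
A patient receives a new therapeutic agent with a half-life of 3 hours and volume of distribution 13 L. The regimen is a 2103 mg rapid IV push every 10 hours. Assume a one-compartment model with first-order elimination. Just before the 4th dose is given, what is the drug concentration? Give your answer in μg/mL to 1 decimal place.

f = (1/2)^(τ/t½) = (1/2)^(10/3) ≈ 0.0992.
C₀ = D/Vd = 2103/13 ≈ 161.769 μg/mL.
Before the 4th dose, 3 doses have been given. Superposition: Cmin = C₀·(f + f² + … + f^3).
≈ 161.769 × (0.0992 + 0.0098 + 0.0010) ≈ 161.769 × 0.1100 ≈ 17.795 μg/mL.

17.8 μg/mL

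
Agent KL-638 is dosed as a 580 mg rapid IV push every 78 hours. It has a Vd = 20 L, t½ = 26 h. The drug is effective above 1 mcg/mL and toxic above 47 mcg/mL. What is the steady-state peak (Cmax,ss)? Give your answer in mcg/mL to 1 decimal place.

The dosing interval is 3 half-lives, so f = 2^(−3) = 0.125.
At steady state, R = 1/(1 − 0.125) = 8/7.
Single-dose peak C₀ = D/Vd = 580/20 = 29 mcg/mL.
Steady-state peak Cmax,ss = C₀·R = 29 × 8/7 ≈ 33.143 mcg/mL.
Peak 33.1 mcg/mL vs MTC 47 mcg/mL: below toxic threshold.

33.1 mcg/mL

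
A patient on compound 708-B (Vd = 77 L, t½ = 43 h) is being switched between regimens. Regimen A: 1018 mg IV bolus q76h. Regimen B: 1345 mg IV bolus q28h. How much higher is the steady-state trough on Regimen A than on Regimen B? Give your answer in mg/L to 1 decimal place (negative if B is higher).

Regimen A: f = (1/2)^(76/43) ≈ 0.2937; Cmin,ss = (1018/77)·f/(1−f) ≈ 5.498 mg/L.
Regimen B: f = (1/2)^(28/43) ≈ 0.6368; Cmin,ss = (1345/77)·f/(1−f) ≈ 30.626 mg/L.
Difference ≈ 5.498 − 30.626 ≈ -25.128 mg/L.

-25.1 mg/L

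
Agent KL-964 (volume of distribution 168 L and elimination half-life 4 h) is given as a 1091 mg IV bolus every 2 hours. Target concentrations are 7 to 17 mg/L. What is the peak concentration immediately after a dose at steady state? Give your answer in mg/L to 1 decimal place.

22.2 mg/L

τ/t½ = 2/4 ≈ 0.5, so fraction remaining f = (1/2)^(2/4) ≈ 0.7071.
Accumulation ratio R = 1/(1 − f) ≈ 1/0.2929 ≈ 3.4141.
Single-dose peak C₀ = D/Vd = 1091/168 ≈ 6.494 mg/L.
Steady-state peak Cmax,ss = C₀·R ≈ 6.494 × 3.4141 ≈ 22.171 mg/L.
Peak 22.2 mg/L vs MTC 17 mg/L: exceeds toxic threshold.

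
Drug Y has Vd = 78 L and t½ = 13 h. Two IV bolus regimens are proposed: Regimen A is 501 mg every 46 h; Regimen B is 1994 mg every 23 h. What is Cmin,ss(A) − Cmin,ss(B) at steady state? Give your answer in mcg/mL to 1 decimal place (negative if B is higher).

-10.0 mcg/mL

Regimen A: f = (1/2)^(46/13) ≈ 0.0861; Cmin,ss = (501/78)·f/(1−f) ≈ 0.605 mcg/mL.
Regimen B: f = (1/2)^(23/13) ≈ 0.2934; Cmin,ss = (1994/78)·f/(1−f) ≈ 10.615 mcg/mL.
Difference ≈ 0.605 − 10.615 ≈ -10.010 mcg/mL.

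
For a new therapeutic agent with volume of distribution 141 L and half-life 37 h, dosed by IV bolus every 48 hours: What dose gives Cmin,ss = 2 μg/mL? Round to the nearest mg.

411 mg

τ/t½ = 48/37 ≈ 1.2973, so f = (1/2)^(48/37) ≈ 0.406888.
Cmin,ss = (D/Vd)·f/(1−f), so D = Cmin,ss·Vd·(1−f)/f.
D = 2 × 141 × (1−f)/f ≈ 2 × 141 × 1.45768 ≈ 411.07 mg.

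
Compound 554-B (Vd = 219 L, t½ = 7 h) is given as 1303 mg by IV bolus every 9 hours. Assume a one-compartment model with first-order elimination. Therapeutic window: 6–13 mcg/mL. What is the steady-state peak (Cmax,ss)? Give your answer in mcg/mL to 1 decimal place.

10.1 mcg/mL

Over one 9-h interval, 9/7 ≈ 1.2857 half-lives elapse, leaving f ≈ 0.4102 of each dose.
Accumulation ratio R = 1/(1 − f) ≈ 1/0.5898 ≈ 1.6955.
Single-dose peak C₀ = D/Vd = 1303/219 ≈ 5.950 mcg/mL.
Cmax,ss = C₀/(1 − f) ≈ 5.950/0.5898 ≈ 10.088 mcg/mL.
Peak 10.1 mcg/mL vs MTC 13 mcg/mL: below toxic threshold.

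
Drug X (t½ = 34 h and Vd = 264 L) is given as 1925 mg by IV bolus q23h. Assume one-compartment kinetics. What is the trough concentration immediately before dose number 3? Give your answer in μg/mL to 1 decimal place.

f = (1/2)^(τ/t½) = (1/2)^(23/34) ≈ 0.6257.
C₀ = D/Vd = 1925/264 ≈ 7.292 μg/mL.
Before the 3rd dose, 2 doses have been given. Superposition: Cmin = C₀·(f + f²).
≈ 7.292 × (0.6257 + 0.3915) ≈ 7.292 × 1.0172 ≈ 7.417 μg/mL.

7.4 μg/mL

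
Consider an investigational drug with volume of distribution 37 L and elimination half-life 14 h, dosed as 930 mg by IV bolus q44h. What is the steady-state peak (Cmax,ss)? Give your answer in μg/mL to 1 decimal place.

k = ln2/t½ = ln2/14 ≈ 0.049511 h⁻¹; fraction remaining f = e^(−kτ) = e^(−0.049511×44) ≈ 0.1132.
Accumulation ratio R = 1/(1 − f) ≈ 1/0.8868 ≈ 1.1276.
Each bolus raises the concentration by D/Vd = 930/37 ≈ 25.135 μg/mL.
Steady-state peak Cmax,ss = C₀·R ≈ 25.135 × 1.1276 ≈ 28.342 μg/mL.

28.3 μg/mL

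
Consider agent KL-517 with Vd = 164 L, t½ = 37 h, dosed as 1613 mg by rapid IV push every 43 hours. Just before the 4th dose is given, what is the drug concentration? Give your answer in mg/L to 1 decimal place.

f = (1/2)^(τ/t½) = (1/2)^(43/37) ≈ 0.4468.
C₀ = D/Vd = 1613/164 ≈ 9.835 mg/L.
Before the 4th dose, 3 doses have been given. Superposition: Cmin = C₀·(f + f² + … + f^3).
≈ 9.835 × (0.4468 + 0.1996 + 0.0892) ≈ 9.835 × 0.7356 ≈ 7.235 mg/L.

7.2 mg/L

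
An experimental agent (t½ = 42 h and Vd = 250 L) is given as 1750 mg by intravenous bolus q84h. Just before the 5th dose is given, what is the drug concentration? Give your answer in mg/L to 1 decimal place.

f = (1/2)^(τ/t½) = (1/2)^(84/42) ≈ 0.2500.
C₀ = D/Vd = 1750/250 ≈ 7.000 mg/L.
Before the 5th dose, 4 doses have been given. Superposition: Cmin = C₀·(f + f² + … + f^4).
≈ 7.000 × (0.2500 + 0.0625 + 0.0156 + 0.0039) ≈ 7.000 × 0.3320 ≈ 2.324 mg/L.

2.3 mg/L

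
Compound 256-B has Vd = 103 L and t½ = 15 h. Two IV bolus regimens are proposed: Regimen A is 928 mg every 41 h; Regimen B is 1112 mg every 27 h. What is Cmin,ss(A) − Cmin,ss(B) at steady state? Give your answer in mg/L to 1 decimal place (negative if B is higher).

-2.8 mg/L

Regimen A: f = (1/2)^(41/15) ≈ 0.1504; Cmin,ss = (928/103)·f/(1−f) ≈ 1.595 mg/L.
Regimen B: f = (1/2)^(27/15) ≈ 0.2872; Cmin,ss = (1112/103)·f/(1−f) ≈ 4.350 mg/L.
Difference ≈ 1.595 − 4.350 ≈ -2.755 mg/L.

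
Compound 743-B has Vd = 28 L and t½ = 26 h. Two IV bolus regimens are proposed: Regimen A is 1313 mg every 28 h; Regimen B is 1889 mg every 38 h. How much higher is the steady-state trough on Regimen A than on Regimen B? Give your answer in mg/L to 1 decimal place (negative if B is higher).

Regimen A: f = (1/2)^(28/26) ≈ 0.4740; Cmin,ss = (1313/28)·f/(1−f) ≈ 42.257 mg/L.
Regimen B: f = (1/2)^(38/26) ≈ 0.3631; Cmin,ss = (1889/28)·f/(1−f) ≈ 38.462 mg/L.
Difference ≈ 42.257 − 38.462 ≈ 3.795 mg/L.

3.8 mg/L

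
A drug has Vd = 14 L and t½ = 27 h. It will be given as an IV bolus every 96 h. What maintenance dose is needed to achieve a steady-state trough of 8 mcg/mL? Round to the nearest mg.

1205 mg

τ/t½ = 96/27 ≈ 3.5556, so f = (1/2)^(96/27) ≈ 0.085049.
Cmin,ss = (D/Vd)·f/(1−f), so D = Cmin,ss·Vd·(1−f)/f.
D = 8 × 14 × (1−f)/f ≈ 8 × 14 × 10.75793 ≈ 1204.89 mg.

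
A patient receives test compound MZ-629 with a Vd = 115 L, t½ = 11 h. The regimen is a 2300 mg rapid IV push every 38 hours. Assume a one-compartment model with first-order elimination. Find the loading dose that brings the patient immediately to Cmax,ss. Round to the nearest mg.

f = (1/2)^(38/11) ≈ 0.091218; accumulation ratio R = 1/(1−f) ≈ 1.10037.
Loading dose to hit Cmax,ss on first dose: D_load = D_maint·R ≈ 2300 × 1.10037 ≈ 2530.85 mg.

2531 mg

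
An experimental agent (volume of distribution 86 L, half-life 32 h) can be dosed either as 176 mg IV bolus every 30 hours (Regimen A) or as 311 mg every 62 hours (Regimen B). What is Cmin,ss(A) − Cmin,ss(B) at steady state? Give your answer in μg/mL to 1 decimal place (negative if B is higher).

1.0 μg/mL

Regimen A: f = (1/2)^(30/32) ≈ 0.5221; Cmin,ss = (176/86)·f/(1−f) ≈ 2.236 μg/mL.
Regimen B: f = (1/2)^(62/32) ≈ 0.2611; Cmin,ss = (311/86)·f/(1−f) ≈ 1.278 μg/mL.
Difference ≈ 2.236 − 1.278 ≈ 0.958 μg/mL.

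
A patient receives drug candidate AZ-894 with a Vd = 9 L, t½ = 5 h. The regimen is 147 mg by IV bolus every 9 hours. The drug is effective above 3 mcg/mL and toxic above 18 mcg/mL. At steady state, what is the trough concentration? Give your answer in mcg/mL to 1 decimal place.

6.6 mcg/mL

τ/t½ = 9/5 ≈ 1.8, so fraction remaining f = (1/2)^(9/5) ≈ 0.2872.
Accumulation ratio R = 1/(1 − f) ≈ 1/0.7128 ≈ 1.4029.
Each bolus raises the concentration by D/Vd = 147/9 ≈ 16.333 mcg/mL.
Cmax,ss = C₀/(1 − f) ≈ 16.333/0.7128 ≈ 22.914 mcg/mL.
Steady-state trough Cmin,ss = Cmax,ss·f ≈ 22.914 × 0.2872 ≈ 6.581 mcg/mL.
Trough 6.6 mcg/mL vs MEC 3 mcg/mL: adequate.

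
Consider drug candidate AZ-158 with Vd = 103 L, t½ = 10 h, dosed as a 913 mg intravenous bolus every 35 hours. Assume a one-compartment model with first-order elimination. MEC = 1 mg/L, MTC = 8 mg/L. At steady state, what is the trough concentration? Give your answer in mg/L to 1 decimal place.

τ/t½ = 35/10 ≈ 3.5, so fraction remaining f = (1/2)^(35/10) ≈ 0.0884.
Accumulation ratio R = 1/(1 − f) ≈ 1/0.9116 ≈ 1.0970.
Single-dose peak C₀ = D/Vd = 913/103 ≈ 8.864 mg/L.
Steady-state peak Cmax,ss = C₀·R ≈ 8.864 × 1.0970 ≈ 9.724 mg/L.
One interval later, Cmin,ss = Cmax,ss·e^(−kτ) ≈ 9.724 × 0.0884 ≈ 0.860 mg/L.
Trough 0.9 mg/L vs MEC 1 mg/L: subtherapeutic.

0.9 mg/L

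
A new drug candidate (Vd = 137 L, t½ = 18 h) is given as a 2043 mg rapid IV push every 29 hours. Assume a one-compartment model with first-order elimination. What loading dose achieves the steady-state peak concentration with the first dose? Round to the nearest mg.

f = (1/2)^(29/18) ≈ 0.327346; accumulation ratio R = 1/(1−f) ≈ 1.48665.
Loading dose to hit Cmax,ss on first dose: D_load = D_maint·R ≈ 2043 × 1.48665 ≈ 3037.23 mg.

3037 mg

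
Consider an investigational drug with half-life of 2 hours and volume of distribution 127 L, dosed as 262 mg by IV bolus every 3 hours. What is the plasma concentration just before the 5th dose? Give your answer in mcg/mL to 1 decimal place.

1.1 mcg/mL

f = (1/2)^(τ/t½) = (1/2)^(3/2) ≈ 0.3536.
C₀ = D/Vd = 262/127 ≈ 2.063 mcg/mL.
Before the 5th dose, 4 doses have been given. Superposition: Cmin = C₀·(f + f² + … + f^4).
≈ 2.063 × (0.3536 + 0.1250 + 0.0442 + 0.0156) ≈ 2.063 × 0.5384 ≈ 1.111 mcg/mL.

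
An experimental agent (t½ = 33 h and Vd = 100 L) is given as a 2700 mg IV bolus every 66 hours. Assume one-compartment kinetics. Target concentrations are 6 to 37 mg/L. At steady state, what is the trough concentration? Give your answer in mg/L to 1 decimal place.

9.0 mg/L

The dosing interval is 2 half-lives, so f = 2^(−2) = 0.25.
Accumulation ratio R = 1/(1 − f) = 1/0.75 = 4/3.
Single-dose peak C₀ = D/Vd = 2700/100 = 27 mg/L.
Steady-state peak Cmax,ss = C₀·R = 27 × 4/3 ≈ 36.000 mg/L.
Steady-state trough Cmin,ss = Cmax,ss·f ≈ 36.000 × 0.25 ≈ 9.000 mg/L.
Trough 9.0 mg/L vs MEC 6 mg/L: adequate.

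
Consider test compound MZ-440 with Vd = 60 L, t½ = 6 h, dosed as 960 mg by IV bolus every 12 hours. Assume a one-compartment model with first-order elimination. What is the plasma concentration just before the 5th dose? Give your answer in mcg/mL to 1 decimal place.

f = (1/2)^(τ/t½) = (1/2)^(12/6) ≈ 0.2500.
C₀ = D/Vd = 960/60 ≈ 16.000 mcg/mL.
Before the 5th dose, 4 doses have been given. Superposition: Cmin = C₀·(f + f² + … + f^4).
≈ 16.000 × (0.2500 + 0.0625 + 0.0156 + 0.0039) ≈ 16.000 × 0.3320 ≈ 5.312 mcg/mL.

5.3 mcg/mL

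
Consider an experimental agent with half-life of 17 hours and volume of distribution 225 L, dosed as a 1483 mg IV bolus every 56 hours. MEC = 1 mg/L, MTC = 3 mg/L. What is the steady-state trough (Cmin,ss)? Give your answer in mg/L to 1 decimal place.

k = ln2/t½ = ln2/17 ≈ 0.040773 h⁻¹; fraction remaining f = e^(−kτ) = e^(−0.040773×56) ≈ 0.1019.
At steady state, accumulation factor R = 1/(1 − e^(−kτ)) ≈ 1.1135.
Single-dose peak C₀ = D/Vd = 1483/225 ≈ 6.591 mg/L.
Cmax,ss = C₀/(1 − f) ≈ 6.591/0.8981 ≈ 7.339 mg/L.
One interval later, Cmin,ss = Cmax,ss·e^(−kτ) ≈ 7.339 × 0.1019 ≈ 0.748 mg/L.
Trough 0.7 mg/L vs MEC 1 mg/L: subtherapeutic.

0.7 mg/L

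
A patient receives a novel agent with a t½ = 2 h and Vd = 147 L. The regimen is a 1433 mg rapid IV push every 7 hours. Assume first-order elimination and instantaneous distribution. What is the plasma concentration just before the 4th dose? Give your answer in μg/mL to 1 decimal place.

f = (1/2)^(τ/t½) = (1/2)^(7/2) ≈ 0.0884.
C₀ = D/Vd = 1433/147 ≈ 9.748 μg/mL.
Before the 4th dose, 3 doses have been given. Superposition: Cmin = C₀·(f + f² + … + f^3).
≈ 9.748 × (0.0884 + 0.0078 + 0.0007) ≈ 9.748 × 0.0969 ≈ 0.945 μg/mL.

0.9 μg/mL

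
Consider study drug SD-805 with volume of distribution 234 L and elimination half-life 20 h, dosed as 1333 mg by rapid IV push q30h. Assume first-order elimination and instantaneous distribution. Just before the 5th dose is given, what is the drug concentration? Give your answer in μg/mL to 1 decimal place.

3.1 μg/mL

f = (1/2)^(τ/t½) = (1/2)^(30/20) ≈ 0.3536.
C₀ = D/Vd = 1333/234 ≈ 5.697 μg/mL.
Before the 5th dose, 4 doses have been given. Superposition: Cmin = C₀·(f + f² + … + f^4).
≈ 5.697 × (0.3536 + 0.1250 + 0.0442 + 0.0156) ≈ 5.697 × 0.5384 ≈ 3.067 μg/mL.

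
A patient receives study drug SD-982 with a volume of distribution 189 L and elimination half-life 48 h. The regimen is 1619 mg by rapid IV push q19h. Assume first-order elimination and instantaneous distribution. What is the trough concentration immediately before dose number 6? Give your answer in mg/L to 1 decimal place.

f = (1/2)^(τ/t½) = (1/2)^(19/48) ≈ 0.7601.
C₀ = D/Vd = 1619/189 ≈ 8.566 mg/L.
Before the 6th dose, 5 doses have been given. Superposition: Cmin = C₀·(f + f² + … + f^5).
≈ 8.566 × (0.7601 + 0.5778 + 0.4391 + 0.3338 + 0.2537) ≈ 8.566 × 2.3645 ≈ 20.254 mg/L.

20.3 mg/L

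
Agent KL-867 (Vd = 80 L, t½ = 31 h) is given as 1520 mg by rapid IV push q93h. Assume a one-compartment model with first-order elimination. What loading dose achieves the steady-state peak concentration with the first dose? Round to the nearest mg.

1737 mg

f = (1/2)^(93/31) ≈ 0.125000; accumulation ratio R = 1/(1−f) ≈ 1.14286.
Loading dose to hit Cmax,ss on first dose: D_load = D_maint·R ≈ 1520 × 1.14286 ≈ 1737.15 mg.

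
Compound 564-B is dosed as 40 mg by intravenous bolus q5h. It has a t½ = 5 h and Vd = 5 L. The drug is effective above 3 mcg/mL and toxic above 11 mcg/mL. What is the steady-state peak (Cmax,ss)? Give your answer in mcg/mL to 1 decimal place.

τ = 5 h = 1 half-life, so f = (1/2)^1 = 0.5.
At steady state, R = 1/(1 − 0.5) = 2/1.
Single-dose peak C₀ = D/Vd = 40/5 = 8 mcg/mL.
Steady-state peak Cmax,ss = C₀·R = 8 × 2/1 ≈ 16.000 mcg/mL.
Peak 16.0 mcg/mL vs MTC 11 mcg/mL: exceeds toxic threshold.

16.0 mcg/mL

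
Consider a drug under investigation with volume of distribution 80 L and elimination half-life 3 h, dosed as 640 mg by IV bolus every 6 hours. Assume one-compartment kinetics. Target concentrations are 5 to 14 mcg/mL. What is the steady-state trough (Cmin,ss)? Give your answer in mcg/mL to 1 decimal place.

2.7 mcg/mL

The dosing interval is 2 half-lives, so f = 2^(−2) = 0.25.
Accumulation ratio R = 1/(1 − f) = 1/0.75 = 4/3.
Single-dose peak C₀ = D/Vd = 640/80 = 8 mcg/mL.
Steady-state peak Cmax,ss = C₀·R = 8 × 4/3 ≈ 10.667 mcg/mL.
Steady-state trough Cmin,ss = Cmax,ss·f ≈ 10.667 × 0.25 ≈ 2.667 mcg/mL.
Trough 2.7 mcg/mL vs MEC 5 mcg/mL: subtherapeutic.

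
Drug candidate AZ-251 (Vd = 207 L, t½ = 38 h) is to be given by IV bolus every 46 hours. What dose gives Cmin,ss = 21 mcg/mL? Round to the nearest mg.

5713 mg

τ/t½ = 46/38 ≈ 1.2105, so f = (1/2)^(46/38) ≈ 0.432111.
Cmin,ss = (D/Vd)·f/(1−f), so D = Cmin,ss·Vd·(1−f)/f.
D = 21 × 207 × (1−f)/f ≈ 21 × 207 × 1.31422 ≈ 5712.91 mg.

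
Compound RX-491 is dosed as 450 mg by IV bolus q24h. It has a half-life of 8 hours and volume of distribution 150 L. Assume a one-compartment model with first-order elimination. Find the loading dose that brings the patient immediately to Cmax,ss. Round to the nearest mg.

f = (1/2)^(24/8) ≈ 0.125000; accumulation ratio R = 1/(1−f) ≈ 1.14286.
Loading dose to hit Cmax,ss on first dose: D_load = D_maint·R ≈ 450 × 1.14286 ≈ 514.29 mg.

514 mg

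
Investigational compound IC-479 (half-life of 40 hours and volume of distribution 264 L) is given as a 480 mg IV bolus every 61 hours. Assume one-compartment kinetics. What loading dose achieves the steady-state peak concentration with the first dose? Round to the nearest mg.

736 mg

f = (1/2)^(61/40) ≈ 0.347480; accumulation ratio R = 1/(1−f) ≈ 1.53252.
Loading dose to hit Cmax,ss on first dose: D_load = D_maint·R ≈ 480 × 1.53252 ≈ 735.61 mg.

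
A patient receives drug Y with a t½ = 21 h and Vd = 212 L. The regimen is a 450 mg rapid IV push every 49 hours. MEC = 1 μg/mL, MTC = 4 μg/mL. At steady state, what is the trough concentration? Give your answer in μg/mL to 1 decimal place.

0.5 μg/mL

Over one 49-h interval, 49/21 ≈ 2.3333 half-lives elapse, leaving f ≈ 0.1984 of each dose.
At steady state, accumulation factor R = 1/(1 − e^(−kτ)) ≈ 1.2475.
Each bolus raises the concentration by D/Vd = 450/212 ≈ 2.123 μg/mL.
Cmax,ss = C₀/(1 − f) ≈ 2.123/0.8016 ≈ 2.648 μg/mL.
Steady-state trough Cmin,ss = Cmax,ss·f ≈ 2.648 × 0.1984 ≈ 0.525 μg/mL.
Trough 0.5 μg/mL vs MEC 1 μg/mL: subtherapeutic.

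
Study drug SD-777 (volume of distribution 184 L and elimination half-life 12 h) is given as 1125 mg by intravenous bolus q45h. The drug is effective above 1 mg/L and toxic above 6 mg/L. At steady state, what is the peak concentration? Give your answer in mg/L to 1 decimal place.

6.6 mg/L

k = ln2/t½ = ln2/12 ≈ 0.057762 h⁻¹; fraction remaining f = e^(−kτ) = e^(−0.057762×45) ≈ 0.0743.
Accumulation ratio R = 1/(1 − f) ≈ 1/0.9257 ≈ 1.0803.
Single-dose peak C₀ = D/Vd = 1125/184 ≈ 6.114 mg/L.
Steady-state peak Cmax,ss = C₀·R ≈ 6.114 × 1.0803 ≈ 6.605 mg/L.
Peak 6.6 mg/L vs MTC 6 mg/L: exceeds toxic threshold.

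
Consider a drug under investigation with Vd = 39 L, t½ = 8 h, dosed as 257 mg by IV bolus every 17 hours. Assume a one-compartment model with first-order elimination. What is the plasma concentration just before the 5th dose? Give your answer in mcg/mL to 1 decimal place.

2.0 mcg/mL

f = (1/2)^(τ/t½) = (1/2)^(17/8) ≈ 0.2293.
C₀ = D/Vd = 257/39 ≈ 6.590 mcg/mL.
Before the 5th dose, 4 doses have been given. Superposition: Cmin = C₀·(f + f² + … + f^4).
≈ 6.590 × (0.2293 + 0.0526 + 0.0121 + 0.0028) ≈ 6.590 × 0.2968 ≈ 1.956 mcg/mL.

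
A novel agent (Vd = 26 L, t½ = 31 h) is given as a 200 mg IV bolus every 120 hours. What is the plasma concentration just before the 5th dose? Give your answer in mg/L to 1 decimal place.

f = (1/2)^(τ/t½) = (1/2)^(120/31) ≈ 0.0683.
C₀ = D/Vd = 200/26 ≈ 7.692 mg/L.
Before the 5th dose, 4 doses have been given. Superposition: Cmin = C₀·(f + f² + … + f^4).
≈ 7.692 × (0.0683 + 0.0047 + 0.0003 + 0.0000) ≈ 7.692 × 0.0733 ≈ 0.564 mg/L.

0.6 mg/L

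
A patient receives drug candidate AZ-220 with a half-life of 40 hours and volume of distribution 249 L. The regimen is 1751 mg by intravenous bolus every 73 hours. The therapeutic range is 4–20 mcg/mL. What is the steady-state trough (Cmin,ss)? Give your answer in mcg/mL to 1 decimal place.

2.8 mcg/mL

τ/t½ = 73/40 ≈ 1.825, so fraction remaining f = (1/2)^(73/40) ≈ 0.2822.
Single-dose peak C₀ = D/Vd = 1751/249 ≈ 7.032 mcg/mL.
Steady-state trough Cmin,ss = C₀·f/(1−f) ≈ 7.032 × 0.2822/0.7178 ≈ 2.765 mcg/mL.
Trough 2.8 mcg/mL vs MEC 4 mcg/mL: subtherapeutic.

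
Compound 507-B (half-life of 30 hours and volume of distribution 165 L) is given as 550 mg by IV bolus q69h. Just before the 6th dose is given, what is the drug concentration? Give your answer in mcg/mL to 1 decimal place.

0.8 mcg/mL

f = (1/2)^(τ/t½) = (1/2)^(69/30) ≈ 0.2031.
C₀ = D/Vd = 550/165 ≈ 3.333 mcg/mL.
Before the 6th dose, 5 doses have been given. Superposition: Cmin = C₀·(f + f² + … + f^5).
≈ 3.333 × (0.2031 + 0.0412 + 0.0084 + 0.0017 + 0.0003) ≈ 3.333 × 0.2547 ≈ 0.849 mcg/mL.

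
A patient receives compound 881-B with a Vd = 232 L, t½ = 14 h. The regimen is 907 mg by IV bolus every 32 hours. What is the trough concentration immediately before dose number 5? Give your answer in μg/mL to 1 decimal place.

1.0 μg/mL

f = (1/2)^(τ/t½) = (1/2)^(32/14) ≈ 0.2051.
C₀ = D/Vd = 907/232 ≈ 3.909 μg/mL.
Before the 5th dose, 4 doses have been given. Superposition: Cmin = C₀·(f + f² + … + f^4).
≈ 3.909 × (0.2051 + 0.0421 + 0.0086 + 0.0018) ≈ 3.909 × 0.2576 ≈ 1.007 μg/mL.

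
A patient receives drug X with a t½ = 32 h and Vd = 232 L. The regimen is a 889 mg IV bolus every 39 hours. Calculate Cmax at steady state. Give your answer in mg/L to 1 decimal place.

Over one 39-h interval, 39/32 ≈ 1.2188 half-lives elapse, leaving f ≈ 0.4297 of each dose.
Accumulation ratio R = 1/(1 − f) ≈ 1/0.5703 ≈ 1.7535.
Single-dose peak C₀ = D/Vd = 889/232 ≈ 3.832 mg/L.
Steady-state peak Cmax,ss = C₀·R ≈ 3.832 × 1.7535 ≈ 6.719 mg/L.

6.7 mg/L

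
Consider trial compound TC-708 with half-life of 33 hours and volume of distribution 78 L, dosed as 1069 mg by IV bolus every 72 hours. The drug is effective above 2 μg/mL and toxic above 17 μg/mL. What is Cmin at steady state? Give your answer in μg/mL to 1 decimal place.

Over one 72-h interval, 72/33 ≈ 2.1818 half-lives elapse, leaving f ≈ 0.2204 of each dose.
At steady state, accumulation factor R = 1/(1 − e^(−kτ)) ≈ 1.2827.
Each bolus raises the concentration by D/Vd = 1069/78 ≈ 13.705 μg/mL.
Cmax,ss = C₀/(1 − f) ≈ 13.705/0.7796 ≈ 17.580 μg/mL.
Steady-state trough Cmin,ss = Cmax,ss·f ≈ 17.580 × 0.2204 ≈ 3.875 μg/mL.
Trough 3.9 μg/mL vs MEC 2 μg/mL: adequate.

3.9 μg/mL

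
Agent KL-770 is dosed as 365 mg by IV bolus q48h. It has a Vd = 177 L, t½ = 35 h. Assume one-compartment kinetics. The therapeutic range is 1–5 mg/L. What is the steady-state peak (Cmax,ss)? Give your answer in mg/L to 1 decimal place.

k = ln2/t½ = ln2/35 ≈ 0.019804 h⁻¹; fraction remaining f = e^(−kτ) = e^(−0.019804×48) ≈ 0.3865.
At steady state, accumulation factor R = 1/(1 − e^(−kτ)) ≈ 1.6300.
Single-dose peak C₀ = D/Vd = 365/177 ≈ 2.062 mg/L.
Steady-state peak Cmax,ss = C₀·R ≈ 2.062 × 1.6300 ≈ 3.361 mg/L.
Peak 3.4 mg/L vs MTC 5 mg/L: below toxic threshold.

3.4 mg/L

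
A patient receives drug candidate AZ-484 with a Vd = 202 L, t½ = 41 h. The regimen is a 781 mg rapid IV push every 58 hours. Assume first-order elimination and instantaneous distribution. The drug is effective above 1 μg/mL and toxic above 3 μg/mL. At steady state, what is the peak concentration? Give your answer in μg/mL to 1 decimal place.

k = ln2/t½ = ln2/41 ≈ 0.016906 h⁻¹; fraction remaining f = e^(−kτ) = e^(−0.016906×58) ≈ 0.3751.
At steady state, accumulation factor R = 1/(1 − e^(−kτ)) ≈ 1.6003.
Each bolus raises the concentration by D/Vd = 781/202 ≈ 3.866 μg/mL.
Steady-state peak Cmax,ss = C₀·R ≈ 3.866 × 1.6003 ≈ 6.187 μg/mL.
Peak 6.2 μg/mL vs MTC 3 μg/mL: exceeds toxic threshold.

6.2 μg/mL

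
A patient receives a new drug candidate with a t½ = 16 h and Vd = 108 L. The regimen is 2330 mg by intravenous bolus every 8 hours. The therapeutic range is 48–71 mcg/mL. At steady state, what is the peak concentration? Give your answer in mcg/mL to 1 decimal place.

Over one 8-h interval, 8/16 ≈ 0.5 half-lives elapse, leaving f ≈ 0.7071 of each dose.
At steady state, accumulation factor R = 1/(1 − e^(−kτ)) ≈ 3.4141.
Each bolus raises the concentration by D/Vd = 2330/108 ≈ 21.574 mcg/mL.
Steady-state peak Cmax,ss = C₀·R ≈ 21.574 × 3.4141 ≈ 73.656 mcg/mL.
Peak 73.7 mcg/mL vs MTC 71 mcg/mL: exceeds toxic threshold.

73.7 mcg/mL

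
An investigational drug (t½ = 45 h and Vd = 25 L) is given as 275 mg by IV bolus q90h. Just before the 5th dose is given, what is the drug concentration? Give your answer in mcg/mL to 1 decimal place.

3.7 mcg/mL

f = (1/2)^(τ/t½) = (1/2)^(90/45) ≈ 0.2500.
C₀ = D/Vd = 275/25 ≈ 11.000 mcg/mL.
Before the 5th dose, 4 doses have been given. Superposition: Cmin = C₀·(f + f² + … + f^4).
≈ 11.000 × (0.2500 + 0.0625 + 0.0156 + 0.0039) ≈ 11.000 × 0.3320 ≈ 3.652 mcg/mL.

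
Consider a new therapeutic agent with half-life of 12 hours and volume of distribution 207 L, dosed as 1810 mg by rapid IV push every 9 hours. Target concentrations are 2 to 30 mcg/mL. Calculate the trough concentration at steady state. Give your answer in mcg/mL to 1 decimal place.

12.8 mcg/mL

k = ln2/t½ = ln2/12 ≈ 0.057762 h⁻¹; fraction remaining f = e^(−kτ) = e^(−0.057762×9) ≈ 0.5946.
Each bolus raises the concentration by D/Vd = 1810/207 ≈ 8.744 mcg/mL.
Steady-state trough Cmin,ss = C₀·f/(1−f) ≈ 8.744 × 0.5946/0.4054 ≈ 12.825 mcg/mL.
Trough 12.8 mcg/mL vs MEC 2 mcg/mL: adequate.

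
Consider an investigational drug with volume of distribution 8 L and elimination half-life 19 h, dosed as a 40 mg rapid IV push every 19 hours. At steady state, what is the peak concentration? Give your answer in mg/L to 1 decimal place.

10.0 mg/L

The dosing interval is 1 half-life, so f = 2^(−1) = 0.5.
At steady state, R = 1/(1 − 0.5) = 2/1.
Single-dose peak C₀ = D/Vd = 40/8 = 5 mg/L.
Steady-state peak Cmax,ss = C₀·R = 5 × 2/1 ≈ 10.000 mg/L.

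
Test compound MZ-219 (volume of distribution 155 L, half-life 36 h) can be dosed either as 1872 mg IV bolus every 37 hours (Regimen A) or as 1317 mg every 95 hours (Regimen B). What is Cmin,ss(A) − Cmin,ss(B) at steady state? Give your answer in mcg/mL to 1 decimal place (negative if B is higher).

Regimen A: f = (1/2)^(37/36) ≈ 0.4905; Cmin,ss = (1872/155)·f/(1−f) ≈ 11.627 mcg/mL.
Regimen B: f = (1/2)^(95/36) ≈ 0.1606; Cmin,ss = (1317/155)·f/(1−f) ≈ 1.626 mcg/mL.
Difference ≈ 11.627 − 1.626 ≈ 10.001 mcg/mL.

10.0 mcg/mL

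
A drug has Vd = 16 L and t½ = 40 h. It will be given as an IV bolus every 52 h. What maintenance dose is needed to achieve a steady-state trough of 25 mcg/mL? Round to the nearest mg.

τ/t½ = 52/40 ≈ 1.3, so f = (1/2)^(52/40) ≈ 0.406126.
Cmin,ss = (D/Vd)·f/(1−f), so D = Cmin,ss·Vd·(1−f)/f.
D = 25 × 16 × (1−f)/f ≈ 25 × 16 × 1.46229 ≈ 584.92 mg.

585 mg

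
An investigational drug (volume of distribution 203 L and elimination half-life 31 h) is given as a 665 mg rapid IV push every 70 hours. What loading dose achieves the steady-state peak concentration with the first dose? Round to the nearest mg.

f = (1/2)^(70/31) ≈ 0.209052; accumulation ratio R = 1/(1−f) ≈ 1.26431.
Loading dose to hit Cmax,ss on first dose: D_load = D_maint·R ≈ 665 × 1.26431 ≈ 840.77 mg.

841 mg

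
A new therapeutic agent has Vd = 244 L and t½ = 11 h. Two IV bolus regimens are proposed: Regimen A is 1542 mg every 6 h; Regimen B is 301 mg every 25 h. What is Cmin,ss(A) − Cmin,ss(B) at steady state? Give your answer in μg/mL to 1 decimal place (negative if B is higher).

13.4 μg/mL

Regimen A: f = (1/2)^(6/11) ≈ 0.6852; Cmin,ss = (1542/244)·f/(1−f) ≈ 13.756 μg/mL.
Regimen B: f = (1/2)^(25/11) ≈ 0.2069; Cmin,ss = (301/244)·f/(1−f) ≈ 0.322 μg/mL.
Difference ≈ 13.756 − 0.322 ≈ 13.434 μg/mL.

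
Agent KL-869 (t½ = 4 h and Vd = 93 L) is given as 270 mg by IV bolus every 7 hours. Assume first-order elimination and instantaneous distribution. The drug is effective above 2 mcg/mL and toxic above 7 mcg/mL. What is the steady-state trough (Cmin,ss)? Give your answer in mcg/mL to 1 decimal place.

1.2 mcg/mL

τ/t½ = 7/4 ≈ 1.75, so fraction remaining f = (1/2)^(7/4) ≈ 0.2973.
At steady state, accumulation factor R = 1/(1 − e^(−kτ)) ≈ 1.4231.
Each bolus raises the concentration by D/Vd = 270/93 ≈ 2.903 mcg/mL.
Steady-state peak Cmax,ss = C₀·R ≈ 2.903 × 1.4231 ≈ 4.131 mcg/mL.
One interval later, Cmin,ss = Cmax,ss·e^(−kτ) ≈ 4.131 × 0.2973 ≈ 1.228 mcg/mL.
Trough 1.2 mcg/mL vs MEC 2 mcg/mL: subtherapeutic.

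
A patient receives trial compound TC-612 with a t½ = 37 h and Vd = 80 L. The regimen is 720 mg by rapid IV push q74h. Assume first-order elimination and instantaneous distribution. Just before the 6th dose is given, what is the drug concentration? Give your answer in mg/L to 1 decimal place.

f = (1/2)^(τ/t½) = (1/2)^(74/37) ≈ 0.2500.
C₀ = D/Vd = 720/80 ≈ 9.000 mg/L.
Before the 6th dose, 5 doses have been given. Superposition: Cmin = C₀·(f + f² + … + f^5).
≈ 9.000 × (0.2500 + 0.0625 + 0.0156 + 0.0039 + 0.0010) ≈ 9.000 × 0.3330 ≈ 2.997 mg/L.

3.0 mg/L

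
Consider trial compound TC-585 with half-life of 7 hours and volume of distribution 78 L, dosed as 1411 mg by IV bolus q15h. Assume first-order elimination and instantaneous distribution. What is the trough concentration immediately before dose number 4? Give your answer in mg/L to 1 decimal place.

f = (1/2)^(τ/t½) = (1/2)^(15/7) ≈ 0.2264.
C₀ = D/Vd = 1411/78 ≈ 18.090 mg/L.
Before the 4th dose, 3 doses have been given. Superposition: Cmin = C₀·(f + f² + … + f^3).
≈ 18.090 × (0.2264 + 0.0513 + 0.0116) ≈ 18.090 × 0.2893 ≈ 5.233 mg/L.

5.2 mg/L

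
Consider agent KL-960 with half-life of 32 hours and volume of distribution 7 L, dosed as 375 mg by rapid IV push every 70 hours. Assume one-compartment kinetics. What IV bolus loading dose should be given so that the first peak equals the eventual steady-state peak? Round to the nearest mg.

f = (1/2)^(70/32) ≈ 0.219532; accumulation ratio R = 1/(1−f) ≈ 1.28128.
Loading dose to hit Cmax,ss on first dose: D_load = D_maint·R ≈ 375 × 1.28128 ≈ 480.48 mg.

480 mg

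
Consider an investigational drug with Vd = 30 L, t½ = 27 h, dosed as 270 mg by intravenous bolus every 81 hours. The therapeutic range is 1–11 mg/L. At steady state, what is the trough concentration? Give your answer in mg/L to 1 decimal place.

1.3 mg/L

The dosing interval is 3 half-lives, so f = 2^(−3) = 0.125.
At steady state, R = 1/(1 − 0.125) = 8/7.
Single-dose peak C₀ = D/Vd = 270/30 = 9 mg/L.
Steady-state peak Cmax,ss = C₀·R = 9 × 8/7 ≈ 10.286 mg/L.
Steady-state trough Cmin,ss = Cmax,ss·f ≈ 10.286 × 0.125 ≈ 1.286 mg/L.
Trough 1.3 mg/L vs MEC 1 mg/L: adequate.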